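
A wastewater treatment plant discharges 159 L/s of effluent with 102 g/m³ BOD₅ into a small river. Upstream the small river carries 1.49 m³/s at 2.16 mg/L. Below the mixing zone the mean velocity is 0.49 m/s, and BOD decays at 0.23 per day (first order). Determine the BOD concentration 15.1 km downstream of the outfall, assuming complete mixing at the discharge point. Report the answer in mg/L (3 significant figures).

159 L/s = 0.159 m³/s.
After complete mixing, C₀ = (0.159·102 + 1.49·2.16) / 1.649 = 11.79 mg/L.
Travel time t = 1.51e+04 m / 0.49 m/s = 3.082e+04 s = 0.3567 d.
C = 11.79·exp(−0.23·0.3567) = 11.79·0.9212 = 10.86 mg/L.

10.9 mg/L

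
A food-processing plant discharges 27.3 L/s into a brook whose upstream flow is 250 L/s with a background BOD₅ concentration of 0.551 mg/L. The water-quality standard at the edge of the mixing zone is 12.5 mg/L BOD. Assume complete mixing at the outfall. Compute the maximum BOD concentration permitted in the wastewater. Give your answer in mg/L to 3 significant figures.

122 mg/L

27.3 L/s = 0.0273 m³/s.
250 L/s = 0.25 m³/s.
Mass balance: 12.5·0.2773 = 0.0273·Cₑ + 0.25·0.551.
Cₑ = (3.466 − 0.1378) / 0.0273 = 121.9 mg/L.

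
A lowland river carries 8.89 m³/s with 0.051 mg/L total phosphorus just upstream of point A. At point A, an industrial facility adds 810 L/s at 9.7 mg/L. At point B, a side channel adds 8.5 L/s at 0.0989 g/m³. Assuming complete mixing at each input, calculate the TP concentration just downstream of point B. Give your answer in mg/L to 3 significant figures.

0.856 mg/L

810 L/s = 0.81 m³/s.
After input A: C = (8.89·0.051 + 0.81·9.7) / 9.7 = 0.8567 mg/L.
8.5 L/s = 0.0085 m³/s.
After input B: C = (9.7·0.8567 + 0.0085·0.0989) / 9.709 = 0.8561 mg/L.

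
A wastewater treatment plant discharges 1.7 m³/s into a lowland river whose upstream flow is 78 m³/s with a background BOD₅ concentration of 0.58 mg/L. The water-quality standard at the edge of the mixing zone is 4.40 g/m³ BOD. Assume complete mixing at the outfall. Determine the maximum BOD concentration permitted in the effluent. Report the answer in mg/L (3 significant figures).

Mass balance: 4.4·79.7 = 1.7·Cₑ + 78·0.58.
Cₑ = (350.7 − 45.24) / 1.7 = 179.7 mg/L.

180 mg/L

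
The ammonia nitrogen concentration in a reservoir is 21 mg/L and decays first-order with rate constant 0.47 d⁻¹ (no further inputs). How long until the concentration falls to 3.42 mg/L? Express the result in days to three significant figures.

3.86 d

t = ln(C₀/C)/k = ln(21/3.42)/0.47 = 1.815/0.47 = 3.861 d.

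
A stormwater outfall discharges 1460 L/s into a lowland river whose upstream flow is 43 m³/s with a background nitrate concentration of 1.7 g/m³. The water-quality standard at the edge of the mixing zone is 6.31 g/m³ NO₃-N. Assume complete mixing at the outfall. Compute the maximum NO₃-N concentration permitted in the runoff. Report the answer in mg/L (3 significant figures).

142 mg/L

1460 L/s = 1.46 m³/s.
Mass balance: 6.31·44.46 = 1.46·Cₑ + 43·1.7.
Cₑ = (280.5 − 73.1) / 1.46 = 142.1 mg/L.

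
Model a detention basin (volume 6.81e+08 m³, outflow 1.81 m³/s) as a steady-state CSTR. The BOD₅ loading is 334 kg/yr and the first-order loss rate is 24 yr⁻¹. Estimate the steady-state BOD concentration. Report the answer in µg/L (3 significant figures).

0.0204 µg/L

Outflow Q = 1.81 m³/s × 3.156e+07 s/yr = 5.712e+07 m³/yr.
Steady-state CSTR mass balance: W = Q·C + k·V·C, so C = W/(Q + kV).
Q + kV = 5.712e+07 + 24·6.81e+08 = 1.64e+10 m³/yr.
C = 334/1.64e+10 = 2.036e-08 kg/m³ = 2.036e-05 mg/L = 0.02036 µg/L.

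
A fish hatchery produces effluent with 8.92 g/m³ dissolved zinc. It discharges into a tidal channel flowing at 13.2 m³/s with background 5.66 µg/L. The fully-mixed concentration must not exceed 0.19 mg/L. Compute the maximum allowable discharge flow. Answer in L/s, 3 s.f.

279 L/s

5.66 µg/L = 0.00566 mg/L.
Mass balance at complete mixing: C_std·(Q_w + Q_r) = Q_w·C_e + Q_r·C_b.
Rearranging, Q_w = Q_r·(C_std − C_b)/(C_e − C_std) = 13.2·(0.19 − 0.00566) / (8.92 − 0.19) = 0.2787 m³/s.
= 278.7 L/s.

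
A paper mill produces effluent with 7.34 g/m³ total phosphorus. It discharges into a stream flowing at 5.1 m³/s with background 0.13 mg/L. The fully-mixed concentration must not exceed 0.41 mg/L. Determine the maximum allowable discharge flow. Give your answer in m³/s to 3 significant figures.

0.206 m³/s

Mass balance at complete mixing: C_std·(Q_w + Q_r) = Q_w·C_e + Q_r·C_b.
Rearranging, Q_w = Q_r·(C_std − C_b)/(C_e − C_std) = 5.1·(0.41 − 0.13) / (7.34 − 0.41) = 0.2061 m³/s.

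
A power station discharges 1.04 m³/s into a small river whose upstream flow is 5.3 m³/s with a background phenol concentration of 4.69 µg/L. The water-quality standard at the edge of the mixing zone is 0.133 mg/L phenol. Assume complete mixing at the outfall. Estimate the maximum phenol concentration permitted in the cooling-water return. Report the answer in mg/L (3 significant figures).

4.69 µg/L = 0.00469 mg/L.
Mass balance: 0.133·6.34 = 1.04·Cₑ + 5.3·0.00469.
Cₑ = (0.8432 − 0.02486) / 1.04 = 0.7869 mg/L.

0.787 mg/L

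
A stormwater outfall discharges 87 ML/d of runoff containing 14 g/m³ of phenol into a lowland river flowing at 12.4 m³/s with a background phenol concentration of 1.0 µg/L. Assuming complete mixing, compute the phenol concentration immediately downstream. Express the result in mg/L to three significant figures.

1.05 mg/L

87 ML/d = 1.007 m³/s.
1.0 µg/L = 0.001 mg/L.
Conservation of mass across the mixing zone: C = (1.007·14 + 12.4·0.001) / (1.007 + 12.4) = 14.11/13.41 = 1.052 mg/L.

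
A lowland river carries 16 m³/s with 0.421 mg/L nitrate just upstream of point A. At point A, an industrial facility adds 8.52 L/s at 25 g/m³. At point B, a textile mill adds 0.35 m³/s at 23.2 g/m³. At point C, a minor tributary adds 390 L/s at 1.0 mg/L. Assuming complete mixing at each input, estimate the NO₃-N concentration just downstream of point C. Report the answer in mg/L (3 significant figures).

8.52 L/s = 0.00852 m³/s.
After input A: C = (16·0.421 + 0.00852·25) / 16.01 = 0.4341 mg/L.
After input B: C = (16.01·0.4341 + 0.35·23.2) / 16.36 = 0.9212 mg/L.
390 L/s = 0.39 m³/s.
After input C: C = (16.36·0.9212 + 0.39·1) / 16.75 = 0.923 mg/L.

0.923 mg/L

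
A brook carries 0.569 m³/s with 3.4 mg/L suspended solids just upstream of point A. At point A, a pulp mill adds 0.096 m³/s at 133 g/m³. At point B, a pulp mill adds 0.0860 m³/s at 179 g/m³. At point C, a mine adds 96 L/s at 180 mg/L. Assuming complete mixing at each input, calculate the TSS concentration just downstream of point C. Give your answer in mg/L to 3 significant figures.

55.9 mg/L

After input A: C = (0.569·3.4 + 0.096·133) / 0.665 = 22.11 mg/L.
After input B: C = (0.665·22.11 + 0.086·179) / 0.751 = 40.08 mg/L.
96 L/s = 0.096 m³/s.
After input C: C = (0.751·40.08 + 0.096·180) / 0.847 = 55.93 mg/L.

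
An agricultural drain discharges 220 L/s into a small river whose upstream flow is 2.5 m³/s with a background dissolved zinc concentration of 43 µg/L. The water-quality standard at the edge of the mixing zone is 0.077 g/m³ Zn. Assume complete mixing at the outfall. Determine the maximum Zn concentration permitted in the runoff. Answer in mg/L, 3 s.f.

220 L/s = 0.22 m³/s.
43 µg/L = 0.043 mg/L.
Mass balance: 0.077·2.72 = 0.22·Cₑ + 2.5·0.043.
Cₑ = (0.2094 − 0.1075) / 0.22 = 0.4634 mg/L.

0.463 mg/L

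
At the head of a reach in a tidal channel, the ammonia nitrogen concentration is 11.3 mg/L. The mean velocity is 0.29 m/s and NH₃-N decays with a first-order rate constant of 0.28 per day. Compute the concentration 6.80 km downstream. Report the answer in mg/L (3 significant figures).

Travel time t = 6.80 km / 0.29 m/s = 6800/0.29 = 2.345e+04 s = 0.2714 d.
First-order decay: C = 11.3·exp(−0.28·0.2714) = 11.3·0.9268 = 10.47 mg/L.

10.5 mg/L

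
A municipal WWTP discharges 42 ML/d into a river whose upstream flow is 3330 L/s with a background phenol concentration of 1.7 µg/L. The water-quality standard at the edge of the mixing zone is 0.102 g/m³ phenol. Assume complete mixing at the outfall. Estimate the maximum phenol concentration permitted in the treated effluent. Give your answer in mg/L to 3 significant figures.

0.789 mg/L

42 ML/d = 0.4861 m³/s.
3330 L/s = 3.33 m³/s.
1.7 µg/L = 0.0017 mg/L.
Mass balance: 0.102·3.816 = 0.4861·Cₑ + 3.33·0.0017.
Cₑ = (0.3892 − 0.005661) / 0.4861 = 0.7891 mg/L.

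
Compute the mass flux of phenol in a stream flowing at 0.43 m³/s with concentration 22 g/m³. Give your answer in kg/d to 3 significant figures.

817 kg/d

Mass flux = Q·C = 0.43 m³/s × 22 g/m³ = 9.46 g/s.
= 9.46 g/s × 86.4 = 817.3 kg/d.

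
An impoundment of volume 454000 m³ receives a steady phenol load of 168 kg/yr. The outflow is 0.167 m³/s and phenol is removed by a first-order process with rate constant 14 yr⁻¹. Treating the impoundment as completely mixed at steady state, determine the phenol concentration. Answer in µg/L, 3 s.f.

14.5 µg/L

Outflow Q = 0.167 m³/s × 3.156e+07 s/yr = 5.27e+06 m³/yr.
Steady-state CSTR mass balance: W = Q·C + k·V·C, so C = W/(Q + kV).
Q + kV = 5.27e+06 + 14·454000 = 1.163e+07 m³/yr.
C = 168/1.163e+07 = 1.445e-05 kg/m³ = 0.01445 mg/L = 14.45 µg/L.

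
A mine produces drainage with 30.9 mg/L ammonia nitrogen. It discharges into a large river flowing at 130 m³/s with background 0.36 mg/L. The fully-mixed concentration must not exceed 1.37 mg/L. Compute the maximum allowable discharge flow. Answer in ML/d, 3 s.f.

384 ML/d

Mass balance at complete mixing: C_std·(Q_w + Q_r) = Q_w·C_e + Q_r·C_b.
Rearranging, Q_w = Q_r·(C_std − C_b)/(C_e − C_std) = 130·(1.37 − 0.36) / (30.9 − 1.37) = 4.446 m³/s.
= 384.2 ML/d.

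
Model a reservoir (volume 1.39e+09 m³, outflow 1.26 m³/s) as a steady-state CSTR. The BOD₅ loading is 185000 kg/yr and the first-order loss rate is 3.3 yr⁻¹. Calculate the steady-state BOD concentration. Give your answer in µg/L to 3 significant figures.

Outflow Q = 1.26 m³/s × 3.156e+07 s/yr = 3.976e+07 m³/yr.
Steady-state CSTR mass balance: W = Q·C + k·V·C, so C = W/(Q + kV).
Q + kV = 3.976e+07 + 3.3·1.39e+09 = 4.627e+09 m³/yr.
C = 185000/4.627e+09 = 3.998e-05 kg/m³ = 0.03998 mg/L = 39.98 µg/L.

40.0 µg/L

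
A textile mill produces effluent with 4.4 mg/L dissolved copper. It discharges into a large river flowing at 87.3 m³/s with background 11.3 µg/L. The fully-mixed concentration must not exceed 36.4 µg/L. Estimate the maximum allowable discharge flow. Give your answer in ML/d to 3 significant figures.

43.4 ML/d

11.3 µg/L = 0.0113 mg/L.
36.4 µg/L = 0.0364 mg/L.
Mass balance at complete mixing: C_std·(Q_w + Q_r) = Q_w·C_e + Q_r·C_b.
Rearranging, Q_w = Q_r·(C_std − C_b)/(C_e − C_std) = 87.3·(0.0364 − 0.0113) / (4.4 − 0.0364) = 0.5022 m³/s.
= 43.39 ML/d.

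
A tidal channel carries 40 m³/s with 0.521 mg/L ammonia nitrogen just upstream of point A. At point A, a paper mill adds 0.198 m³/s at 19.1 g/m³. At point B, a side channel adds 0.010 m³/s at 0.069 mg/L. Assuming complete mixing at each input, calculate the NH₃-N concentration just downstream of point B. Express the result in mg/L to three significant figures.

0.612 mg/L

After input A: C = (40·0.521 + 0.198·19.1) / 40.2 = 0.6125 mg/L.
After input B: C = (40.2·0.6125 + 0.01·0.069) / 40.21 = 0.6124 mg/L.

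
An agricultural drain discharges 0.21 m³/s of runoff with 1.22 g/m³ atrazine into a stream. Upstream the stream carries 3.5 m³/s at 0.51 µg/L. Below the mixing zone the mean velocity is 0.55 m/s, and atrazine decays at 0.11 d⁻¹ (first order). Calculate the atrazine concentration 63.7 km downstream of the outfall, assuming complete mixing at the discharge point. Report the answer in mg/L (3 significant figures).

0.51 µg/L = 0.00051 mg/L.
After complete mixing, C₀ = (0.21·1.22 + 3.5·0.00051) / 3.71 = 0.06954 mg/L.
Travel time t = 6.37e+04 m / 0.55 m/s = 1.158e+05 s = 1.34 d.
C = 0.06954·exp(−0.11·1.34) = 0.06954·0.8629 = 0.06 mg/L.

0.0600 mg/L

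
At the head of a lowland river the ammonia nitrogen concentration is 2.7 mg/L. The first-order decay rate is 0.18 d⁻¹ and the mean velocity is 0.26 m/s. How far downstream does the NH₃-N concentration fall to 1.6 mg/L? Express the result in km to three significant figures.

From C = C₀·e^(−kt), t = ln(C₀/C)/k = ln(2.7/1.6)/0.18 = 0.5232/0.18 = 2.907 d.
Distance = v·t = 0.26 m/s × 2.512e+05 s = 6.53e+04 m = 65.3 km.

65.3 km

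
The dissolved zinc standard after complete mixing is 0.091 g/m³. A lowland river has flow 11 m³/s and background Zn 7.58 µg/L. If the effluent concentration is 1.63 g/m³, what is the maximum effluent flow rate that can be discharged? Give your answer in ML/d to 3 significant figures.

51.5 ML/d

7.58 µg/L = 0.00758 mg/L.
Mass balance at complete mixing: C_std·(Q_w + Q_r) = Q_w·C_e + Q_r·C_b.
Rearranging, Q_w = Q_r·(C_std − C_b)/(C_e − C_std) = 11·(0.091 − 0.00758) / (1.63 − 0.091) = 0.5962 m³/s.
= 51.52 ML/d.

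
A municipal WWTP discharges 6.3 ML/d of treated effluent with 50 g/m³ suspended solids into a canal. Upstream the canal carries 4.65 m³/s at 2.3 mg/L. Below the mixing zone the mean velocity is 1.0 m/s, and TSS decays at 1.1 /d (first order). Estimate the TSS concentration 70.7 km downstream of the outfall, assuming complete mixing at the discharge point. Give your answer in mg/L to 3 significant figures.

6.3 ML/d = 0.07292 m³/s.
After complete mixing, C₀ = (0.07292·50 + 4.65·2.3) / 4.723 = 3.036 mg/L.
Travel time t = 7.07e+04 m / 1.0 m/s = 7.07e+04 s = 0.8183 d.
C = 3.036·exp(−1.1·0.8183) = 3.036·0.4065 = 1.234 mg/L.

1.23 mg/L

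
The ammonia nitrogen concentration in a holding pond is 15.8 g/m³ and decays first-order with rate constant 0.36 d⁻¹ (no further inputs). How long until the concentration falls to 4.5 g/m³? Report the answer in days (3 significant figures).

t = ln(C₀/C)/k = ln(15.8/4.5)/0.36 = 1.256/0.36 = 3.489 d.

3.49 d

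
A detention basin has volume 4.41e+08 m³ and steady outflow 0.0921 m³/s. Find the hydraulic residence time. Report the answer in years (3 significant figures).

Q = 0.0921 m³/s × 3.156e+07 s/yr = 2.906e+06 m³/yr.
Hydraulic residence time τ = V/Q = 4.41e+08/2.906e+06 = 151.7 yr.

152 yr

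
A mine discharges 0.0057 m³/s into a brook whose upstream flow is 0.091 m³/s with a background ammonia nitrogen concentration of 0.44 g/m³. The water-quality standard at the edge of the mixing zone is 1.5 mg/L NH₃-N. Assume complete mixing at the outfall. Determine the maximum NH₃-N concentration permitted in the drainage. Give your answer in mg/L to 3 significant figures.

Mass balance: 1.5·0.0967 = 0.0057·Cₑ + 0.091·0.44.
Cₑ = (0.145 − 0.04004) / 0.0057 = 18.42 mg/L.

18.4 mg/L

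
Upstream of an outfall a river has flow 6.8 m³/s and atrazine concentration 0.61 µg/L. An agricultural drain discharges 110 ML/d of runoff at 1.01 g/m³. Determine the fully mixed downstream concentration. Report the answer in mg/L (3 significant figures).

110 ML/d = 1.273 m³/s.
0.61 µg/L = 0.00061 mg/L.
Conservation of mass across the mixing zone: C = (1.273·1.01 + 6.8·0.00061) / (1.273 + 6.8) = 1.29/8.073 = 0.1598 mg/L.

0.160 mg/L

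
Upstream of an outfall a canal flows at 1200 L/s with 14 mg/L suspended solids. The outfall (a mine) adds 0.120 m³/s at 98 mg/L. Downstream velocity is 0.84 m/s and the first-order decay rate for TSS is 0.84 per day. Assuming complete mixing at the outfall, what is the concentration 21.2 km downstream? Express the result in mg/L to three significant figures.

1200 L/s = 1.2 m³/s.
After complete mixing, C₀ = (0.12·98 + 1.2·14) / 1.32 = 21.64 mg/L.
Travel time t = 2.12e+04 m / 0.84 m/s = 2.524e+04 s = 0.2921 d.
C = 21.64·exp(−0.84·0.2921) = 21.64·0.7824 = 16.93 mg/L.

16.9 mg/L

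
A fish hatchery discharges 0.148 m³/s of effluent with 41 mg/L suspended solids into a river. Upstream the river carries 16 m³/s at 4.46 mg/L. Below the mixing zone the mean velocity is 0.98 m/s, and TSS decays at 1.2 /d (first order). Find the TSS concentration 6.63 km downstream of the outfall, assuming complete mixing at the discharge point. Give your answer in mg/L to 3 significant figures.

After complete mixing, C₀ = (0.148·41 + 16·4.46) / 16.15 = 4.795 mg/L.
Travel time t = 6630 m / 0.98 m/s = 6765 s = 0.0783 d.
C = 4.795·exp(−1.2·0.0783) = 4.795·0.9103 = 4.365 mg/L.

4.36 mg/L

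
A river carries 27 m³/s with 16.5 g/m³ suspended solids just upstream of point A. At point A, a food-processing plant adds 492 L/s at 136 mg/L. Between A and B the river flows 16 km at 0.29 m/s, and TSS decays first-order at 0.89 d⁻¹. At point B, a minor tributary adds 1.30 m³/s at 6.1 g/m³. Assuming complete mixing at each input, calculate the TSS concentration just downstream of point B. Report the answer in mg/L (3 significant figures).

492 L/s = 0.492 m³/s.
After input A: C = (27·16.5 + 0.492·136) / 27.49 = 18.64 mg/L.
Over the 16 km reach to input B (t = 5.517e+04 s = 0.6386 d), decay gives C = 18.64·exp(−0.89·0.6386) = 10.56 mg/L.
After input B: C = (27.49·10.56 + 1.3·6.1) / 28.79 = 10.36 mg/L.

10.4 mg/L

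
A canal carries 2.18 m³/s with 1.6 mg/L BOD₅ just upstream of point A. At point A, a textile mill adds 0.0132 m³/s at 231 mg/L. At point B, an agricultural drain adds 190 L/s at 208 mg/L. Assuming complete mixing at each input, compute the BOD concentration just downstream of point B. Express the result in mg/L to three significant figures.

After input A: C = (2.18·1.6 + 0.0132·231) / 2.193 = 2.981 mg/L.
190 L/s = 0.19 m³/s.
After input B: C = (2.193·2.981 + 0.19·208) / 2.383 = 19.33 mg/L.

19.3 mg/L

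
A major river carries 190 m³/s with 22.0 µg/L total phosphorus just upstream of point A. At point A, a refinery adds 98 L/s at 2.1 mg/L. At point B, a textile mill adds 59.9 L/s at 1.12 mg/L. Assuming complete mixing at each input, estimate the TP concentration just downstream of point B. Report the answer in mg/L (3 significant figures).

22.0 µg/L = 0.022 mg/L.
98 L/s = 0.098 m³/s.
After input A: C = (190·0.022 + 0.098·2.1) / 190.1 = 0.02307 mg/L.
59.9 L/s = 0.0599 m³/s.
After input B: C = (190.1·0.02307 + 0.0599·1.12) / 190.2 = 0.02342 mg/L.

0.0234 mg/L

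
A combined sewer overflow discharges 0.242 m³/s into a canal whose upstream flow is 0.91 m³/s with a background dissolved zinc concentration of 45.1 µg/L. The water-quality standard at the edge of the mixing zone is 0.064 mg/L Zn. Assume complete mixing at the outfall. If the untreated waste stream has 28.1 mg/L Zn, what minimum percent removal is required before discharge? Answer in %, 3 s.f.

99.5 %

45.1 µg/L = 0.0451 mg/L.
Mass balance: 0.064·1.152 = 0.242·Cₑ + 0.91·0.0451.
Cₑ = (0.07373 − 0.04104) / 0.242 = 0.1351 mg/L.
Required removal = 1 − 0.1351/28.1 = 99.52 %.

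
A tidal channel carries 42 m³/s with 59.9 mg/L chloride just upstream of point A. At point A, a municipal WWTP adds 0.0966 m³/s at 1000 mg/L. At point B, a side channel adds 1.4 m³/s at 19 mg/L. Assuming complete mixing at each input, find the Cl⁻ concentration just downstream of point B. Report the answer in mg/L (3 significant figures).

After input A: C = (42·59.9 + 0.0966·1000) / 42.1 = 62.06 mg/L.
After input B: C = (42.1·62.06 + 1.4·19) / 43.5 = 60.67 mg/L.

60.7 mg/L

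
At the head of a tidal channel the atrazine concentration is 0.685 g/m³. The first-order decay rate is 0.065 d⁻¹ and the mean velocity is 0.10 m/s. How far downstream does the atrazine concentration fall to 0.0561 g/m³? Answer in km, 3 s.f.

333 km

From C = C₀·e^(−kt), t = ln(C₀/C)/k = ln(0.685/0.0561)/0.065 = 2.502/0.065 = 38.5 d.
Distance = v·t = 0.10 m/s × 3.326e+06 s = 3.326e+05 m = 332.6 km.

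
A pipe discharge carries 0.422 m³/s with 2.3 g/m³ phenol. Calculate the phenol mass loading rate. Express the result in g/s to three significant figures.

0.971 g/s

Mass flux = Q·C = 0.422 m³/s × 2.3 g/m³ = 0.9706 g/s.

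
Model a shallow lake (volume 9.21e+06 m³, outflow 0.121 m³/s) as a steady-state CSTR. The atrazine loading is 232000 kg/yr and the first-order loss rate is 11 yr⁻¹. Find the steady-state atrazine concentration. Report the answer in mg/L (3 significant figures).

2.21 mg/L

Outflow Q = 0.121 m³/s × 3.156e+07 s/yr = 3.818e+06 m³/yr.
Steady-state CSTR mass balance: W = Q·C + k·V·C, so C = W/(Q + kV).
Q + kV = 3.818e+06 + 11·9.21e+06 = 1.051e+08 m³/yr.
C = 232000/1.051e+08 = 0.002207 kg/m³ = 2.207 mg/L.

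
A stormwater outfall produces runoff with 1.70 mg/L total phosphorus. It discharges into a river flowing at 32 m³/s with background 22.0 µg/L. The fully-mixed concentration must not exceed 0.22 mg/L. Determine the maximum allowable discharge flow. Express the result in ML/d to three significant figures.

22.0 µg/L = 0.022 mg/L.
Mass balance at complete mixing: C_std·(Q_w + Q_r) = Q_w·C_e + Q_r·C_b.
Rearranging, Q_w = Q_r·(C_std − C_b)/(C_e − C_std) = 32·(0.22 − 0.022) / (1.7 − 0.22) = 4.281 m³/s.
= 369.9 ML/d.

370 ML/d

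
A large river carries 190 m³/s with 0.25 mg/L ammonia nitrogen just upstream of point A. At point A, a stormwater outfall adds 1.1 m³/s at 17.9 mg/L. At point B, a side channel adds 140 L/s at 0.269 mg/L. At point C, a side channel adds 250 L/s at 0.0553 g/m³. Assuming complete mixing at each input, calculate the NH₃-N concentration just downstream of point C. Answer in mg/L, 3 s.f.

0.351 mg/L

After input A: C = (190·0.25 + 1.1·17.9) / 191.1 = 0.3516 mg/L.
140 L/s = 0.14 m³/s.
After input B: C = (191.1·0.3516 + 0.14·0.269) / 191.2 = 0.3515 mg/L.
250 L/s = 0.25 m³/s.
After input C: C = (191.2·0.3515 + 0.25·0.0553) / 191.5 = 0.3511 mg/L.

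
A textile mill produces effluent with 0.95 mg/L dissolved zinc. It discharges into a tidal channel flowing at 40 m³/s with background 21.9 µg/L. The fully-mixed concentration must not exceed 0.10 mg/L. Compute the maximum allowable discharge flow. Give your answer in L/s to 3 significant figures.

21.9 µg/L = 0.0219 mg/L.
Mass balance at complete mixing: C_std·(Q_w + Q_r) = Q_w·C_e + Q_r·C_b.
Rearranging, Q_w = Q_r·(C_std − C_b)/(C_e − C_std) = 40·(0.1 − 0.0219) / (0.95 − 0.1) = 3.675 m³/s.
= 3675 L/s.

3680 L/s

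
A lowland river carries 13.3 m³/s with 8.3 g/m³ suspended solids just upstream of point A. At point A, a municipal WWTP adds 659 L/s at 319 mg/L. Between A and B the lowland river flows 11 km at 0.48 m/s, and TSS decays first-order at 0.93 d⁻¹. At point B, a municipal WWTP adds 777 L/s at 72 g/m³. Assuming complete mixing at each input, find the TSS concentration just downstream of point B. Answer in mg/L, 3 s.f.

20.8 mg/L

659 L/s = 0.659 m³/s.
After input A: C = (13.3·8.3 + 0.659·319) / 13.96 = 22.97 mg/L.
Over the 11 km reach to input B (t = 2.292e+04 s = 0.2652 d), decay gives C = 22.97·exp(−0.93·0.2652) = 17.95 mg/L.
777 L/s = 0.777 m³/s.
After input B: C = (13.96·17.95 + 0.777·72) / 14.74 = 20.8 mg/L.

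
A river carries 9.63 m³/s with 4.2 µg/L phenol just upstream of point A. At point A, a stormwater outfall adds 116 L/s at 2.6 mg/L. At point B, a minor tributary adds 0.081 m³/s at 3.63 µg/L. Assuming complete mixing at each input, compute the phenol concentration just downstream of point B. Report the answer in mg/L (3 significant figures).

0.0348 mg/L

4.2 µg/L = 0.0042 mg/L.
116 L/s = 0.116 m³/s.
After input A: C = (9.63·0.0042 + 0.116·2.6) / 9.746 = 0.0351 mg/L.
3.63 µg/L = 0.00363 mg/L.
After input B: C = (9.746·0.0351 + 0.081·0.00363) / 9.827 = 0.03484 mg/L.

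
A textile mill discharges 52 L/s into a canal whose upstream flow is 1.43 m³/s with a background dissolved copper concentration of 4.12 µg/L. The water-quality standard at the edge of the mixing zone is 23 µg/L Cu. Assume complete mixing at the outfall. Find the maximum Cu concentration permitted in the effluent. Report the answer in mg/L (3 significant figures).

52 L/s = 0.052 m³/s.
4.12 µg/L = 0.00412 mg/L.
23 µg/L = 0.023 mg/L.
Mass balance: 0.023·1.482 = 0.052·Cₑ + 1.43·0.00412.
Cₑ = (0.03409 − 0.005892) / 0.052 = 0.5422 mg/L.

0.542 mg/L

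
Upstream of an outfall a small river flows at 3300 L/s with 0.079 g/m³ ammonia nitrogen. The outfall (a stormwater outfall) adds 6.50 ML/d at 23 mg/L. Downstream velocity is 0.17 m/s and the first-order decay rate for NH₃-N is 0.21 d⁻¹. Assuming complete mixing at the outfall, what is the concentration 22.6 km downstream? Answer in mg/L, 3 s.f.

6.50 ML/d = 0.07523 m³/s.
3300 L/s = 3.3 m³/s.
After complete mixing, C₀ = (0.07523·23 + 3.3·0.079) / 3.375 = 0.5899 mg/L.
Travel time t = 2.26e+04 m / 0.17 m/s = 1.329e+05 s = 1.539 d.
C = 0.5899·exp(−0.21·1.539) = 0.5899·0.7239 = 0.427 mg/L.

0.427 mg/L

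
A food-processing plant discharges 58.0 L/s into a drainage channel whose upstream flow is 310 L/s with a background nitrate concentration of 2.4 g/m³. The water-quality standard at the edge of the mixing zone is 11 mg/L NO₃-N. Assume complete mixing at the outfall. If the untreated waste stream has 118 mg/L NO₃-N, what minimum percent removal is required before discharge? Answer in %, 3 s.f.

58.0 L/s = 0.058 m³/s.
310 L/s = 0.31 m³/s.
Mass balance: 11·0.368 = 0.058·Cₑ + 0.31·2.4.
Cₑ = (4.048 − 0.744) / 0.058 = 56.97 mg/L.
Required removal = 1 − 56.97/118 = 51.72 %.

51.7 %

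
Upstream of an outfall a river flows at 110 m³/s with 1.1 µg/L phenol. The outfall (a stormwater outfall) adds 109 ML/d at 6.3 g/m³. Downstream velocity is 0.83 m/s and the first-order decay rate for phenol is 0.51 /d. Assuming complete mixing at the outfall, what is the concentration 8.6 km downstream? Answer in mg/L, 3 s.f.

0.0682 mg/L

109 ML/d = 1.262 m³/s.
1.1 µg/L = 0.0011 mg/L.
After complete mixing, C₀ = (1.262·6.3 + 110·0.0011) / 111.3 = 0.07252 mg/L.
Travel time t = 8600 m / 0.83 m/s = 1.036e+04 s = 0.1199 d.
C = 0.07252·exp(−0.51·0.1199) = 0.07252·0.9407 = 0.06822 mg/L.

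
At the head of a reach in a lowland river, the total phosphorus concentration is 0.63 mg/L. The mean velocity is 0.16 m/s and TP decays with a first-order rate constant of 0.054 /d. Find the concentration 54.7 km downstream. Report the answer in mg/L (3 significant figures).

0.509 mg/L

Travel time t = 54.7 km / 0.16 m/s = 5.47e+04/0.16 = 3.419e+05 s = 3.957 d.
First-order decay: C = 0.63·exp(−0.054·3.957) = 0.63·0.8076 = 0.5088 mg/L.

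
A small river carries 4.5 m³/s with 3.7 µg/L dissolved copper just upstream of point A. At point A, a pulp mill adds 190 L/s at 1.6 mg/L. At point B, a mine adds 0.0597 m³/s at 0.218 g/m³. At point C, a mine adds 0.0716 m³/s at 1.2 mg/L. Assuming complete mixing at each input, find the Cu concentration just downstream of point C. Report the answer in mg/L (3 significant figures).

3.7 µg/L = 0.0037 mg/L.
190 L/s = 0.19 m³/s.
After input A: C = (4.5·0.0037 + 0.19·1.6) / 4.69 = 0.06837 mg/L.
After input B: C = (4.69·0.06837 + 0.0597·0.218) / 4.75 = 0.07025 mg/L.
After input C: C = (4.75·0.07025 + 0.0716·1.2) / 4.821 = 0.08703 mg/L.

0.0870 mg/L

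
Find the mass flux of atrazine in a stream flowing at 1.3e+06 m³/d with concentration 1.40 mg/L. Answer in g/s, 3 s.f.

1.3e+06 m³/d = 15.05 m³/s.
Mass flux = Q·C = 15.05 m³/s × 1.4 g/m³ = 21.06 g/s.

21.1 g/s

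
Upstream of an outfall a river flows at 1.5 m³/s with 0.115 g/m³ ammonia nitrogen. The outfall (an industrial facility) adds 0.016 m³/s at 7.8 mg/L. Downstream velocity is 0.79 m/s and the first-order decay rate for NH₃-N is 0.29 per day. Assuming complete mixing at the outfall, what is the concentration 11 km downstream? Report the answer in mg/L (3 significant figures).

0.187 mg/L

After complete mixing, C₀ = (0.016·7.8 + 1.5·0.115) / 1.516 = 0.1961 mg/L.
Travel time t = 1.1e+04 m / 0.79 m/s = 1.392e+04 s = 0.1612 d.
C = 0.1961·exp(−0.29·0.1612) = 0.1961·0.9543 = 0.1872 mg/L.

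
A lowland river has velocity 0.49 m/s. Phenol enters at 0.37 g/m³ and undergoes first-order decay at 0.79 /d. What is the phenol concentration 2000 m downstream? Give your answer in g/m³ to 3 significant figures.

0.356 g/m³

Travel time t = 2000 m / 0.49 m/s = 2000/0.49 = 4082 s = 0.04724 d.
First-order decay: C = 0.37·exp(−0.79·0.04724) = 0.37·0.9634 = 0.3564 g/m³.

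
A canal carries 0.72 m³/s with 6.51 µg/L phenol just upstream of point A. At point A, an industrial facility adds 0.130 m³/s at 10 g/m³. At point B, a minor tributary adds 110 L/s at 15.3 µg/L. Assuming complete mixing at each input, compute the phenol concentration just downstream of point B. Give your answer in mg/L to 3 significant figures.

6.51 µg/L = 0.00651 mg/L.
After input A: C = (0.72·0.00651 + 0.13·10) / 0.85 = 1.535 mg/L.
110 L/s = 0.11 m³/s.
15.3 µg/L = 0.0153 mg/L.
After input B: C = (0.85·1.535 + 0.11·0.0153) / 0.96 = 1.361 mg/L.

1.36 mg/L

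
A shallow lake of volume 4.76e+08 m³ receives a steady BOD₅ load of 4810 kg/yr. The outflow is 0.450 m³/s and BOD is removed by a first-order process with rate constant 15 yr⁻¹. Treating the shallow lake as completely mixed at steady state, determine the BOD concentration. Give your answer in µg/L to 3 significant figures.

0.672 µg/L

Outflow Q = 0.450 m³/s × 3.156e+07 s/yr = 1.42e+07 m³/yr.
Steady-state CSTR mass balance: W = Q·C + k·V·C, so C = W/(Q + kV).
Q + kV = 1.42e+07 + 15·4.76e+08 = 7.154e+09 m³/yr.
C = 4810/7.154e+09 = 6.723e-07 kg/m³ = 0.0006723 mg/L = 0.6723 µg/L.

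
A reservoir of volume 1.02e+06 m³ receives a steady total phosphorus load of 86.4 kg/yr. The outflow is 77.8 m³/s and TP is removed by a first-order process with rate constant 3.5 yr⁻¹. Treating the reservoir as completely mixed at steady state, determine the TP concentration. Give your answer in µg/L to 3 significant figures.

Outflow Q = 77.8 m³/s × 3.156e+07 s/yr = 2.455e+09 m³/yr.
Steady-state CSTR mass balance: W = Q·C + k·V·C, so C = W/(Q + kV).
Q + kV = 2.455e+09 + 3.5·1.02e+06 = 2.459e+09 m³/yr.
C = 86.4/2.459e+09 = 3.514e-08 kg/m³ = 3.514e-05 mg/L = 0.03514 µg/L.

0.0351 µg/L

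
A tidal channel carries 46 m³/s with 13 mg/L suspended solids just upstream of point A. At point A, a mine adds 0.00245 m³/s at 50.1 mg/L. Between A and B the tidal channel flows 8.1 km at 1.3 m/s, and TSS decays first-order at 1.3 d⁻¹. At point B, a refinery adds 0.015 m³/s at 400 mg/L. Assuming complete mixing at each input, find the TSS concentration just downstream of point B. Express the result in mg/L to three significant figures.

12.0 mg/L

After input A: C = (46·13 + 0.00245·50.1) / 46 = 13 mg/L.
Over the 8.1 km reach to input B (t = 6231 s = 0.07212 d), decay gives C = 13·exp(−1.3·0.07212) = 11.84 mg/L.
After input B: C = (46·11.84 + 0.015·400) / 46.02 = 11.96 mg/L.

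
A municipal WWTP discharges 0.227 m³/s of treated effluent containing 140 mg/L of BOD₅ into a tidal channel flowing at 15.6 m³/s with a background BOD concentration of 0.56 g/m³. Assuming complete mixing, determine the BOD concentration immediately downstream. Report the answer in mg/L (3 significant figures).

Flow-weighted mixing gives C = (0.227·140 + 15.6·0.56) / (0.227 + 15.6) = 40.52/15.83 = 2.56 mg/L.

2.56 mg/L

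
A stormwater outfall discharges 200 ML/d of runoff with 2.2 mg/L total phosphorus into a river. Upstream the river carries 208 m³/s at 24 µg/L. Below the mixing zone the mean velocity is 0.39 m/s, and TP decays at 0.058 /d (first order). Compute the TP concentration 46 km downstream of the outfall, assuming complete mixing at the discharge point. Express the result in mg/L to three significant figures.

0.0443 mg/L

200 ML/d = 2.315 m³/s.
24 µg/L = 0.024 mg/L.
After complete mixing, C₀ = (2.315·2.2 + 208·0.024) / 210.3 = 0.04795 mg/L.
Travel time t = 4.6e+04 m / 0.39 m/s = 1.179e+05 s = 1.365 d.
C = 0.04795·exp(−0.058·1.365) = 0.04795·0.9239 = 0.0443 mg/L.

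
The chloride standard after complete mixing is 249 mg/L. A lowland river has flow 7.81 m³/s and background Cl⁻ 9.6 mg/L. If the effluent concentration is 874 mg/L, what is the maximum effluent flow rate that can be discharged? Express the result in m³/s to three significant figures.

2.99 m³/s

Mass balance at complete mixing: C_std·(Q_w + Q_r) = Q_w·C_e + Q_r·C_b.
Rearranging, Q_w = Q_r·(C_std − C_b)/(C_e − C_std) = 7.81·(249 − 9.6) / (874 − 249) = 2.992 m³/s.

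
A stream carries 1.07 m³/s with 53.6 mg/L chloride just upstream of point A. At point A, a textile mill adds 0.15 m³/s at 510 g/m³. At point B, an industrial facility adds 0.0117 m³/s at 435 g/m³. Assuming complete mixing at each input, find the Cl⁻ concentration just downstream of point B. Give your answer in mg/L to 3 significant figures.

After input A: C = (1.07·53.6 + 0.15·510) / 1.22 = 109.7 mg/L.
After input B: C = (1.22·109.7 + 0.0117·435) / 1.232 = 112.8 mg/L.

113 mg/L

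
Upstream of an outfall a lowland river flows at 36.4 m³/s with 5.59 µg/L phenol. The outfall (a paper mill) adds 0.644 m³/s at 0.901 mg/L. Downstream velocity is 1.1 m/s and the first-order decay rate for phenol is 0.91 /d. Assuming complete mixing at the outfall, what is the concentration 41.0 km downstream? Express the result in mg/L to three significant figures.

0.0143 mg/L

5.59 µg/L = 0.00559 mg/L.
After complete mixing, C₀ = (0.644·0.901 + 36.4·0.00559) / 37.04 = 0.02116 mg/L.
Travel time t = 4.1e+04 m / 1.1 m/s = 3.727e+04 s = 0.4314 d.
C = 0.02116·exp(−0.91·0.4314) = 0.02116·0.6753 = 0.01429 mg/L.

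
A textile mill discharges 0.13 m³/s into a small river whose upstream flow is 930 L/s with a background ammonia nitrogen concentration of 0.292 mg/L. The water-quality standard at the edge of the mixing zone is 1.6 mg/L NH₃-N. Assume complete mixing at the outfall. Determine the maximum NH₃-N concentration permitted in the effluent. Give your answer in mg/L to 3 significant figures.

11.0 mg/L

930 L/s = 0.93 m³/s.
Mass balance: 1.6·1.06 = 0.13·Cₑ + 0.93·0.292.
Cₑ = (1.696 − 0.2716) / 0.13 = 10.96 mg/L.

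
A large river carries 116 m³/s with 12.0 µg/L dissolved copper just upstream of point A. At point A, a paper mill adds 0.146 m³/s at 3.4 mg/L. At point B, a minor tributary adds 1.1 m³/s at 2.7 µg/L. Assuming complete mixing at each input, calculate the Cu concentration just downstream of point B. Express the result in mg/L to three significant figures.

0.0161 mg/L

12.0 µg/L = 0.012 mg/L.
After input A: C = (116·0.012 + 0.146·3.4) / 116.1 = 0.01626 mg/L.
2.7 µg/L = 0.0027 mg/L.
After input B: C = (116.1·0.01626 + 1.1·0.0027) / 117.2 = 0.01613 mg/L.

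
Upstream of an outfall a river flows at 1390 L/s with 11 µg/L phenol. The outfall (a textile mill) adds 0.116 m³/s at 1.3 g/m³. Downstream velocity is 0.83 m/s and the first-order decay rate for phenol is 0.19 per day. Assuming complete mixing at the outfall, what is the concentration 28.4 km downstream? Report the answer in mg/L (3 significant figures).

1390 L/s = 1.39 m³/s.
11 µg/L = 0.011 mg/L.
After complete mixing, C₀ = (0.116·1.3 + 1.39·0.011) / 1.506 = 0.1103 mg/L.
Travel time t = 2.84e+04 m / 0.83 m/s = 3.422e+04 s = 0.396 d.
C = 0.1103·exp(−0.19·0.396) = 0.1103·0.9275 = 0.1023 mg/L.

0.102 mg/L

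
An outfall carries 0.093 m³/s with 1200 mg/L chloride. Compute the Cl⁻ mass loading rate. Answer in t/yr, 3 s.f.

Mass flux = Q·C = 0.093 m³/s × 1200 g/m³ = 111.6 g/s.
= 111.6 g/s × 31.56 = 3522 t/yr.

3520 t/yr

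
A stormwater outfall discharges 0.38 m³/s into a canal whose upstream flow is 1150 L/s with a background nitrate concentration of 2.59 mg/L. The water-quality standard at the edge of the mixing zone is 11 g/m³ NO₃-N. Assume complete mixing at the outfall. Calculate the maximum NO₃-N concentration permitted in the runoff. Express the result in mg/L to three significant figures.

36.5 mg/L

1150 L/s = 1.15 m³/s.
Mass balance: 11·1.53 = 0.38·Cₑ + 1.15·2.59.
Cₑ = (16.83 − 2.979) / 0.38 = 36.45 mg/L.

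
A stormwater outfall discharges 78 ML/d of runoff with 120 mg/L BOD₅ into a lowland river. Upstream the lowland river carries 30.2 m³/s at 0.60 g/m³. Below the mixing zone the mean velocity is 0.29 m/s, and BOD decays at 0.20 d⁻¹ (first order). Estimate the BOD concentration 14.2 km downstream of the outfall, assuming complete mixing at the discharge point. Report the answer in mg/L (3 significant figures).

78 ML/d = 0.9028 m³/s.
After complete mixing, C₀ = (0.9028·120 + 30.2·0.6) / 31.1 = 4.066 mg/L.
Travel time t = 1.42e+04 m / 0.29 m/s = 4.897e+04 s = 0.5667 d.
C = 4.066·exp(−0.20·0.5667) = 4.066·0.8928 = 3.63 mg/L.

3.63 mg/L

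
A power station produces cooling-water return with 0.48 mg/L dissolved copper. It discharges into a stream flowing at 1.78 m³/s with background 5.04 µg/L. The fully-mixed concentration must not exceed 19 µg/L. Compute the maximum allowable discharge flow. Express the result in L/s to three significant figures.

5.04 µg/L = 0.00504 mg/L.
19 µg/L = 0.019 mg/L.
Mass balance at complete mixing: C_std·(Q_w + Q_r) = Q_w·C_e + Q_r·C_b.
Rearranging, Q_w = Q_r·(C_std − C_b)/(C_e − C_std) = 1.78·(0.019 − 0.00504) / (0.48 − 0.019) = 0.0539 m³/s.
= 53.9 L/s.

53.9 L/s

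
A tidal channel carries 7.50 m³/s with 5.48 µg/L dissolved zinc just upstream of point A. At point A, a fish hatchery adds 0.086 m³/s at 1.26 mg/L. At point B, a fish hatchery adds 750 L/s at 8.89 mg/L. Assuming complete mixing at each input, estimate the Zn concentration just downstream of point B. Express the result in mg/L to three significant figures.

0.818 mg/L

5.48 µg/L = 0.00548 mg/L.
After input A: C = (7.5·0.00548 + 0.086·1.26) / 7.586 = 0.0197 mg/L.
750 L/s = 0.75 m³/s.
After input B: C = (7.586·0.0197 + 0.75·8.89) / 8.336 = 0.8178 mg/L.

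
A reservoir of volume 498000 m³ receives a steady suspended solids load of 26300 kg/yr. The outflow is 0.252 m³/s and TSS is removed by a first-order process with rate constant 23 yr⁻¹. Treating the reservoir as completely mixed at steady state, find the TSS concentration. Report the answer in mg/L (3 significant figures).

1.36 mg/L

Outflow Q = 0.252 m³/s × 3.156e+07 s/yr = 7.953e+06 m³/yr.
Steady-state CSTR mass balance: W = Q·C + k·V·C, so C = W/(Q + kV).
Q + kV = 7.953e+06 + 23·498000 = 1.941e+07 m³/yr.
C = 26300/1.941e+07 = 0.001355 kg/m³ = 1.355 mg/L.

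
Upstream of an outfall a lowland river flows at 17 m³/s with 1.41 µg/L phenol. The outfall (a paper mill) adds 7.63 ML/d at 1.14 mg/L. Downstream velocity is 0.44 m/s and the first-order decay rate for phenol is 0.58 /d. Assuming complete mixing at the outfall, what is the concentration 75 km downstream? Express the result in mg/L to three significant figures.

0.00232 mg/L

7.63 ML/d = 0.08831 m³/s.
1.41 µg/L = 0.00141 mg/L.
After complete mixing, C₀ = (0.08831·1.14 + 17·0.00141) / 17.09 = 0.007294 mg/L.
Travel time t = 7.5e+04 m / 0.44 m/s = 1.705e+05 s = 1.973 d.
C = 0.007294·exp(−0.58·1.973) = 0.007294·0.3185 = 0.002323 mg/L.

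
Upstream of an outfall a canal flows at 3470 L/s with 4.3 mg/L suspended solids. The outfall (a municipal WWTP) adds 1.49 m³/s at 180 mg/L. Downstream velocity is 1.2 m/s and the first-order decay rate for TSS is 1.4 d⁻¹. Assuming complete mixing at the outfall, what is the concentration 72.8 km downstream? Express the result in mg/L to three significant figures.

3470 L/s = 3.47 m³/s.
After complete mixing, C₀ = (1.49·180 + 3.47·4.3) / 4.96 = 57.08 mg/L.
Travel time t = 7.28e+04 m / 1.2 m/s = 6.067e+04 s = 0.7022 d.
C = 57.08·exp(−1.4·0.7022) = 57.08·0.3742 = 21.36 mg/L.

21.4 mg/L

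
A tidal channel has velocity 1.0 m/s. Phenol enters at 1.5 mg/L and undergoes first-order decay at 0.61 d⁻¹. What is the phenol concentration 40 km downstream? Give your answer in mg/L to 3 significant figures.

Travel time t = 40 km / 1.0 m/s = 4e+04/1.0 = 4e+04 s = 0.463 d.
First-order decay: C = 1.5·exp(−0.61·0.463) = 1.5·0.754 = 1.131 mg/L.

1.13 mg/L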